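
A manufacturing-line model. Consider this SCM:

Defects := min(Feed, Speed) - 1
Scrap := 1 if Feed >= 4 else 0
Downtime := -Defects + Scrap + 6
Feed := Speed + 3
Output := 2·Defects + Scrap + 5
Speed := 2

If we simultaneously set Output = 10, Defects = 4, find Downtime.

The joint intervention fixes Output = 10, Defects = 4, removing each variable's own equation.
Feed = Speed + 3  [with Speed=2]  = 5
Scrap = 1 if Feed >= 4 else 0  [with Feed=5]  = 1
Downtime = -Defects + Scrap + 6  [with Defects=4, Scrap=1]  = 3

3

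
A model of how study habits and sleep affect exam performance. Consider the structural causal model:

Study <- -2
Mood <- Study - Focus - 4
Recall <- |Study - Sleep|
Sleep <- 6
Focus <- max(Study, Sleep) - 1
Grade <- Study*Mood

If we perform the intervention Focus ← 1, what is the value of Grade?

The intervention breaks the incoming arrows to Focus: Focus <- max(Study, Sleep) - 1 no longer applies, and Focus = 1.
Mood = Study - Focus - 4  [with Study=-2, Focus=1]  = -7
Grade = Study*Mood  [with Study=-2, Mood=-7]  = 14

14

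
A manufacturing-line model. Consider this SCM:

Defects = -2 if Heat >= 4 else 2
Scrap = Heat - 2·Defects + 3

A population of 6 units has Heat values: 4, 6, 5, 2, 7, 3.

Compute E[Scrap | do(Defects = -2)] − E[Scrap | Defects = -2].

-1

Every unit gets Defects=-2 under the intervention. Scrap values become 11, 13, 12, 9, 14, 10; E[Scrap|do(Defects=-2)] = 11.5.
Conditioning on Defects=-2 selects the 4 unit(s) with Heat ∈ {4, 6, 5, 7}. Their Scrap values: 11, 13, 12, 14. Mean = 12.5.
Difference = 11.5 − 12.5 = -1.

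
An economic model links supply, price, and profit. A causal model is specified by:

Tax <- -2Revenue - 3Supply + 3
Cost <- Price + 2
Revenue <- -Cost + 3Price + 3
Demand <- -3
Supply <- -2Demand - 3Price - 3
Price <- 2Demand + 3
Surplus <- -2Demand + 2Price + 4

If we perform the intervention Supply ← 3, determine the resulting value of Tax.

4

The intervention breaks the incoming arrows to Supply: Supply <- -2Demand - 3Price - 3 no longer applies, and Supply = 3.
Price = 2Demand + 3  [with Demand=-3]  = -3
Cost = Price + 2  [with Price=-3]  = -1
Revenue = -Cost + 3Price + 3  [with Cost=-1, Price=-3]  = -5
Tax = -2Revenue - 3Supply + 3  [with Revenue=-5, Supply=3]  = 4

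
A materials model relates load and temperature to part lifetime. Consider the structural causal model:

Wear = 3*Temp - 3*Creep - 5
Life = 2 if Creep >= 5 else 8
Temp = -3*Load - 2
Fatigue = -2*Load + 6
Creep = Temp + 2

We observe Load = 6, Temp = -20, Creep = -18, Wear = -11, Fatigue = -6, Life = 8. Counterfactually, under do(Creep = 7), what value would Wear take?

The intervention breaks the incoming arrows to Creep: Creep = Temp + 2 no longer applies, and Creep = 7.
Temp = -3*Load - 2  [with Load=6]  = -20
Wear = 3*Temp - 3*Creep - 5  [with Temp=-20, Creep=7]  = -86

-86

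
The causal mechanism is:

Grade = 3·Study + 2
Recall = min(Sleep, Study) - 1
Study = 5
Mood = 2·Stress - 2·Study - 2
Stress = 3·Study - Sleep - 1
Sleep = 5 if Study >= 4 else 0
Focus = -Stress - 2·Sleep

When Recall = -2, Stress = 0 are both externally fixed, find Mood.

Under do(Recall = -2, Stress = 0), each intervened variable's structural equation is replaced by its fixed value.
Mood = 2·Stress - 2·Study - 2  [with Stress=0, Study=5]  = -12

-12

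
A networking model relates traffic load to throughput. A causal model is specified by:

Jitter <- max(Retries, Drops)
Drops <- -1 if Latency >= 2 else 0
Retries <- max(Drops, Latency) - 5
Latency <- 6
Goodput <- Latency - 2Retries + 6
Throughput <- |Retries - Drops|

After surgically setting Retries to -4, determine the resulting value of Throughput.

3

do(Retries=-4) replaces the equation Retries <- max(Drops, Latency) - 5 with the constant Retries = -4.
Drops = -1 if Latency >= 2 else 0  [with Latency=6]  = -1
Throughput = |Retries - Drops|  [with Retries=-4, Drops=-1]  = 3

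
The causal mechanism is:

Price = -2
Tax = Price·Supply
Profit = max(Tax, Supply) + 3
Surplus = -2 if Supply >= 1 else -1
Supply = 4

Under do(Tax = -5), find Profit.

The intervention breaks the incoming arrows to Tax: Tax = Price·Supply no longer applies, and Tax = -5.
Profit = max(Tax, Supply) + 3  [with Tax=-5, Supply=4]  = 7

7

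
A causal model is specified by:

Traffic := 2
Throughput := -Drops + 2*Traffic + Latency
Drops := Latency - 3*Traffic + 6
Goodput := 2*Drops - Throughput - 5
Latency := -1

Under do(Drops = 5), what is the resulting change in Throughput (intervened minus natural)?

-6

The intervention breaks the incoming arrows to Drops: Drops := Latency - 3*Traffic + 6 no longer applies, and Drops = 5.
Throughput = -Drops + 2*Traffic + Latency  [with Drops=5, Traffic=2, Latency=-1]  = -2
Without intervention: Drops = Latency - 3*Traffic + 6  [with Latency=-1, Traffic=2]  = -1; Throughput = -Drops + 2*Traffic + Latency  [with Drops=-1, Traffic=2, Latency=-1]  = 4.
Change = -2 − 4 = -6.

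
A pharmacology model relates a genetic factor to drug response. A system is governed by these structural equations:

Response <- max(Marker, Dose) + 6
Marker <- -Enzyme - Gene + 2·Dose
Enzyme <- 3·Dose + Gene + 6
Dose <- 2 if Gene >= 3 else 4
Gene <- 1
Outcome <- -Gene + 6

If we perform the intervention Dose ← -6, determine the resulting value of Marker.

Under do(Dose=-6), the mechanism Dose <- 2 if Gene >= 3 else 4 is discarded; Dose is fixed at -6.
Enzyme = 3·Dose + Gene + 6  [with Dose=-6, Gene=1]  = -11
Marker = -Enzyme - Gene + 2·Dose  [with Enzyme=-11, Gene=1, Dose=-6]  = -2

-2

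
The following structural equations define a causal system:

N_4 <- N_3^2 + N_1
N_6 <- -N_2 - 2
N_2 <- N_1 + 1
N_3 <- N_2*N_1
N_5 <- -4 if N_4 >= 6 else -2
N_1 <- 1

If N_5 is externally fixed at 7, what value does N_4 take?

The intervention breaks the incoming arrows to N_5: N_5 <- -4 if N_4 >= 6 else -2 no longer applies, and N_5 = 7.
Since N_4 is not a descendant of the intervened variable, it is unaffected.
N_2 = N_1 + 1  [with N_1=1]  = 2
N_3 = N_2*N_1  [with N_2=2, N_1=1]  = 2
N_4 = N_3^2 + N_1  [with N_3=2, N_1=1]  = 5

5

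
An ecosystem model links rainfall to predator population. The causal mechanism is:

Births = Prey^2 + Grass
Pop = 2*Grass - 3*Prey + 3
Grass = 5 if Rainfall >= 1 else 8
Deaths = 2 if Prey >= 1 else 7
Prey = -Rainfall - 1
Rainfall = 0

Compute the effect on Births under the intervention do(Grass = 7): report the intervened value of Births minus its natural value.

-1

Under do(Grass=7), the mechanism Grass = 5 if Rainfall >= 1 else 8 is discarded; Grass is fixed at 7.
Prey = -Rainfall - 1  [with Rainfall=0]  = -1
Births = Prey^2 + Grass  [with Prey=-1, Grass=7]  = 8
Without intervention: Grass = 5 if Rainfall >= 1 else 8  [with Rainfall=0]  = 8; Prey = -Rainfall - 1  [with Rainfall=0]  = -1; Births = Prey^2 + Grass  [with Prey=-1, Grass=8]  = 9.
Change = 8 − 9 = -1.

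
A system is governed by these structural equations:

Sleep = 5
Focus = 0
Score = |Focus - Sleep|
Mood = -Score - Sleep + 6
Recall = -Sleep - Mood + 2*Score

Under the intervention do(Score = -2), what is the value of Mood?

3

The intervention breaks the incoming arrows to Score: Score = |Focus - Sleep| no longer applies, and Score = -2.
Mood = -Score - Sleep + 6  [with Score=-2, Sleep=5]  = 3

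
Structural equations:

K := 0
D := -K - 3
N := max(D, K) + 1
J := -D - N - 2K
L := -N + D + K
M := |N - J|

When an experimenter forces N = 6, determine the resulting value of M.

9

The intervention breaks the incoming arrows to N: N := max(D, K) + 1 no longer applies, and N = 6.
D = -K - 3  [with K=0]  = -3
J = -D - N - 2K  [with D=-3, N=6, K=0]  = -3
M = |N - J|  [with N=6, J=-3]  = 9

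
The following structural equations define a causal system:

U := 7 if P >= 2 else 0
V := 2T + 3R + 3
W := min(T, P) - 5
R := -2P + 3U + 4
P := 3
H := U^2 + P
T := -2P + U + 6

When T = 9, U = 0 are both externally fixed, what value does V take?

The joint intervention fixes T = 9, U = 0, removing each variable's own equation.
R = -2P + 3U + 4  [with P=3, U=0]  = -2
V = 2T + 3R + 3  [with T=9, R=-2]  = 15

15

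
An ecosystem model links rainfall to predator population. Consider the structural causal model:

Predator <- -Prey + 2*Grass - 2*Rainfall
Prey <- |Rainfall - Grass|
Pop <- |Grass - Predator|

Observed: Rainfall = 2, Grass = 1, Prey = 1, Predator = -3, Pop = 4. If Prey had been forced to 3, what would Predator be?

-5

The intervention breaks the incoming arrows to Prey: Prey <- |Rainfall - Grass| no longer applies, and Prey = 3.
Predator = -Prey + 2*Grass - 2*Rainfall  [with Prey=3, Grass=1, Rainfall=2]  = -5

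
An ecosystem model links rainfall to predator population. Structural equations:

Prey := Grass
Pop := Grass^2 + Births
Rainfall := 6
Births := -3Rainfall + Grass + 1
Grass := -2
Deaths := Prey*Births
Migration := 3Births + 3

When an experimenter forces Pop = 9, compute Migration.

-54

Intervening sets Pop = 9 and removes its equation (Pop := Grass^2 + Births).
Since Migration is not a descendant of the intervened variable, it is unaffected.
Births = -3Rainfall + Grass + 1  [with Rainfall=6, Grass=-2]  = -19
Migration = 3Births + 3  [with Births=-19]  = -54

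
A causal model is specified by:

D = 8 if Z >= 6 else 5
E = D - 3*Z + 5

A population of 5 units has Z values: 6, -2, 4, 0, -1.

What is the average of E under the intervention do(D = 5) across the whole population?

5.8

Under do(D=5), D's equation is replaced by D=5 for every unit. Per-unit E: -8, 16, -2, 10, 13. Mean = 5.8.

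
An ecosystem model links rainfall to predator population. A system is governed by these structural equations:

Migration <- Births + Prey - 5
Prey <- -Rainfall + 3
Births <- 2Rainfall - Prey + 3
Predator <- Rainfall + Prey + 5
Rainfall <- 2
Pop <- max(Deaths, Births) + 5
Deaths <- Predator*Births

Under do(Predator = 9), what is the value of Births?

The intervention breaks the incoming arrows to Predator: Predator <- Rainfall + Prey + 5 no longer applies, and Predator = 9.
Births is not downstream of the intervention, so its value is determined by the original equations.
Prey = -Rainfall + 3  [with Rainfall=2]  = 1
Births = 2Rainfall - Prey + 3  [with Rainfall=2, Prey=1]  = 6

6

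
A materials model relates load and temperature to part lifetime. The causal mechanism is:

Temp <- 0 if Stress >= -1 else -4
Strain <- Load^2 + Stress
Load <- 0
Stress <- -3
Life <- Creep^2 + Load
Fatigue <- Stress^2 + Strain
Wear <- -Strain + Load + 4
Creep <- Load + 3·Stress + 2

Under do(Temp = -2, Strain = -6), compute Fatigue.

The joint intervention fixes Temp = -2, Strain = -6, removing each variable's own equation.
Fatigue = Stress^2 + Strain  [with Stress=-3, Strain=-6]  = 3

3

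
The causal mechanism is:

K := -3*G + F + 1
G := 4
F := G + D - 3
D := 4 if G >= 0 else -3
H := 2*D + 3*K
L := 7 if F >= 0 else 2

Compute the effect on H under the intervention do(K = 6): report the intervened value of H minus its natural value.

36

Intervening sets K = 6 and removes its equation (K := -3*G + F + 1).
D = 4 if G >= 0 else -3  [with G=4]  = 4
H = 2*D + 3*K  [with D=4, K=6]  = 26
Without intervention: D = 4 if G >= 0 else -3  [with G=4]  = 4; F = G + D - 3  [with G=4, D=4]  = 5; K = -3*G + F + 1  [with G=4, F=5]  = -6; H = 2*D + 3*K  [with D=4, K=-6]  = -10.
Change = 26 − (-10) = 36.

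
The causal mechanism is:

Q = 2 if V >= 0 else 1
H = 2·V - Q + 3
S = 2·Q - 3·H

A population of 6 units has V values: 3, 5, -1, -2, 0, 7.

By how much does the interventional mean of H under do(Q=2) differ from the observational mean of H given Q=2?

-3.5

Every unit gets Q=2 under the intervention. H values become 7, 11, -1, -3, 1, 15; E[H|do(Q=2)] = 5.
Observing Q=2 restricts to units where Q's equation naturally yields 2: V ∈ {3, 5, 0, 7}. In that subpopulation H = 7, 11, 1, 15, mean 8.5.
Difference = 5 − 8.5 = -3.5.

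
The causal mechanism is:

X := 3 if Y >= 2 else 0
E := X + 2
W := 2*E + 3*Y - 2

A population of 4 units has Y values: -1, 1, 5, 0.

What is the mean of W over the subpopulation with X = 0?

2

Conditioning on X=0 selects the 3 unit(s) with Y ∈ {-1, 1, 0}. Their W values: -1, 5, 2. Mean = 2.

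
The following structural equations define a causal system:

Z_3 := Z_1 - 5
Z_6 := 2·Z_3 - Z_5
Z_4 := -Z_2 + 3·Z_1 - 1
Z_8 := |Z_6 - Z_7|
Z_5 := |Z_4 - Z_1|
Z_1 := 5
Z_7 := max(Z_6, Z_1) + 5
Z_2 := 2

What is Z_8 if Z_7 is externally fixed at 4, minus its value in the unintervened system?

do(Z_7=4) replaces the equation Z_7 := max(Z_6, Z_1) + 5 with the constant Z_7 = 4.
Z_3 = Z_1 - 5  [with Z_1=5]  = 0
Z_4 = -Z_2 + 3·Z_1 - 1  [with Z_2=2, Z_1=5]  = 12
Z_5 = |Z_4 - Z_1|  [with Z_4=12, Z_1=5]  = 7
Z_6 = 2·Z_3 - Z_5  [with Z_3=0, Z_5=7]  = -7
Z_8 = |Z_6 - Z_7|  [with Z_6=-7, Z_7=4]  = 11
Without intervention: Z_3 = Z_1 - 5  [with Z_1=5]  = 0; Z_4 = -Z_2 + 3·Z_1 - 1  [with Z_2=2, Z_1=5]  = 12; Z_5 = |Z_4 - Z_1|  [with Z_4=12, Z_1=5]  = 7; Z_6 = 2·Z_3 - Z_5  [with Z_3=0, Z_5=7]  = -7; Z_7 = max(Z_6, Z_1) + 5  [with Z_6=-7, Z_1=5]  = 10; Z_8 = |Z_6 - Z_7|  [with Z_6=-7, Z_7=10]  = 17.
Change = 11 − 17 = -6.

-6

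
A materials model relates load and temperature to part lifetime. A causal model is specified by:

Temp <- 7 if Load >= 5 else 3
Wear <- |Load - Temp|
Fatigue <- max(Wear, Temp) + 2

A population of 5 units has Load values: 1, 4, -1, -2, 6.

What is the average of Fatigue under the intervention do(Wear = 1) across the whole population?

Under do(Wear=1), Wear's equation is replaced by Wear=1 for every unit. Per-unit Fatigue: 5, 5, 5, 5, 9. Mean = 5.8.

5.8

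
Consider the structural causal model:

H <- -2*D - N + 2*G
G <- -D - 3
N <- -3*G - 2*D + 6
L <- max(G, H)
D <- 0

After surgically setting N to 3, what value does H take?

The intervention breaks the incoming arrows to N: N <- -3*G - 2*D + 6 no longer applies, and N = 3.
G = -D - 3  [with D=0]  = -3
H = -2*D - N + 2*G  [with D=0, N=3, G=-3]  = -9

-9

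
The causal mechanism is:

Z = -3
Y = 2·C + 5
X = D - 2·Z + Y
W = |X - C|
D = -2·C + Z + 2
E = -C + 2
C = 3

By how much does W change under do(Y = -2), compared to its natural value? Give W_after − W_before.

-1

The intervention breaks the incoming arrows to Y: Y = 2·C + 5 no longer applies, and Y = -2.
D = -2·C + Z + 2  [with C=3, Z=-3]  = -7
X = D - 2·Z + Y  [with D=-7, Z=-3, Y=-2]  = -3
W = |X - C|  [with X=-3, C=3]  = 6
Without intervention: Y = 2·C + 5  [with C=3]  = 11; D = -2·C + Z + 2  [with C=3, Z=-3]  = -7; X = D - 2·Z + Y  [with D=-7, Z=-3, Y=11]  = 10; W = |X - C|  [with X=10, C=3]  = 7.
Change = 6 − 7 = -1.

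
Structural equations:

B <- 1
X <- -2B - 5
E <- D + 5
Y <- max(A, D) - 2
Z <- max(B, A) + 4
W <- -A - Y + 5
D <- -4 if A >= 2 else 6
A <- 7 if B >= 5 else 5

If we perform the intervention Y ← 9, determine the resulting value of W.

-9

The intervention breaks the incoming arrows to Y: Y <- max(A, D) - 2 no longer applies, and Y = 9.
A = 7 if B >= 5 else 5  [with B=1]  = 5
W = -A - Y + 5  [with A=5, Y=9]  = -9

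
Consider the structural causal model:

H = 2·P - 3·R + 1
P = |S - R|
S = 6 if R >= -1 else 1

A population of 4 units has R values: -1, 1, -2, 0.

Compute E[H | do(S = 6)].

15.5

The intervention sets S=6 in all 4 units regardless of R. Recomputing H per unit gives 18, 8, 23, 13; average 15.5.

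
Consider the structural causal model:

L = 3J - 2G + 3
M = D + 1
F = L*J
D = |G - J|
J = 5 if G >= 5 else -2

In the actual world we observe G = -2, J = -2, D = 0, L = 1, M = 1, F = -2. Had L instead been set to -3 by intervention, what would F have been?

Under do(L=-3), the mechanism L = 3J - 2G + 3 is discarded; L is fixed at -3.
J = 5 if G >= 5 else -2  [with G=-2]  = -2
F = L*J  [with L=-3, J=-2]  = 6

6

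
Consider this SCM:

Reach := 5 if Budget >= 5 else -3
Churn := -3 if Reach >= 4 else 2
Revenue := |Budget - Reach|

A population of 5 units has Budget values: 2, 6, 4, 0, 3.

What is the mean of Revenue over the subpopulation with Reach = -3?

Conditioning on Reach=-3 selects the 4 unit(s) with Budget ∈ {2, 4, 0, 3}. Their Revenue values: 5, 7, 3, 6. Mean = 5.25.

5.25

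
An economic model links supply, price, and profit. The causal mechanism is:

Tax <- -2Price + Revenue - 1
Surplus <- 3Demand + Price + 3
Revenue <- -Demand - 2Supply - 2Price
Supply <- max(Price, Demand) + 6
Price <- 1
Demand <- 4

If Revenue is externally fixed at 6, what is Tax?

3

Intervening sets Revenue = 6 and removes its equation (Revenue <- -Demand - 2Supply - 2Price).
Tax = -2Price + Revenue - 1  [with Price=1, Revenue=6]  = 3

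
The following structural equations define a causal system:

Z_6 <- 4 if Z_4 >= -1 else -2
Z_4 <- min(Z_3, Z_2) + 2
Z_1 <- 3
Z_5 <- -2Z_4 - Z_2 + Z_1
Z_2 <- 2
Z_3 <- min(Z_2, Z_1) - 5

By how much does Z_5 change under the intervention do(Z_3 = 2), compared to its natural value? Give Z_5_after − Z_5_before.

do(Z_3=2) replaces the equation Z_3 <- min(Z_2, Z_1) - 5 with the constant Z_3 = 2.
Z_4 = min(Z_3, Z_2) + 2  [with Z_3=2, Z_2=2]  = 4
Z_5 = -2Z_4 - Z_2 + Z_1  [with Z_4=4, Z_2=2, Z_1=3]  = -7
Without intervention: Z_3 = min(Z_2, Z_1) - 5  [with Z_2=2, Z_1=3]  = -3; Z_4 = min(Z_3, Z_2) + 2  [with Z_3=-3, Z_2=2]  = -1; Z_5 = -2Z_4 - Z_2 + Z_1  [with Z_4=-1, Z_2=2, Z_1=3]  = 3.
Change = -7 − 3 = -10.

-10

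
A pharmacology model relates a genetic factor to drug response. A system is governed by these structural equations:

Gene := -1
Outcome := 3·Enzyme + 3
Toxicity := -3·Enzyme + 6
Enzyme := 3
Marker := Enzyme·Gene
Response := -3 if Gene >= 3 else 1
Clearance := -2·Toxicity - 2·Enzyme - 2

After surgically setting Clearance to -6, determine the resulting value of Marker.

do(Clearance=-6) replaces the equation Clearance := -2·Toxicity - 2·Enzyme - 2 with the constant Clearance = -6.
Marker is not downstream of the intervention, so its value is determined by the original equations.
Marker = Enzyme·Gene  [with Enzyme=3, Gene=-1]  = -3

-3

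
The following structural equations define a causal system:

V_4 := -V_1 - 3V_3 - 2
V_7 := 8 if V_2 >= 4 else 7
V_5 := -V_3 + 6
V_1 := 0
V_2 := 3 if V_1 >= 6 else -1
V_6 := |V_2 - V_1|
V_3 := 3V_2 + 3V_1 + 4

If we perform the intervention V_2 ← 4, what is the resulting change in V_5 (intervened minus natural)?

-15

do(V_2=4) replaces the equation V_2 := 3 if V_1 >= 6 else -1 with the constant V_2 = 4.
V_3 = 3V_2 + 3V_1 + 4  [with V_2=4, V_1=0]  = 16
V_5 = -V_3 + 6  [with V_3=16]  = -10
Without intervention: V_2 = 3 if V_1 >= 6 else -1  [with V_1=0]  = -1; V_3 = 3V_2 + 3V_1 + 4  [with V_2=-1, V_1=0]  = 1; V_5 = -V_3 + 6  [with V_3=1]  = 5.
Change = -10 − 5 = -15.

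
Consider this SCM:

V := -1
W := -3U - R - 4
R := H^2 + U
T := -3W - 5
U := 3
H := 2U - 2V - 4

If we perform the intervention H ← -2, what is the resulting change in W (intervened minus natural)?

do(H=-2) replaces the equation H := 2U - 2V - 4 with the constant H = -2.
R = H^2 + U  [with H=-2, U=3]  = 7
W = -3U - R - 4  [with U=3, R=7]  = -20
Without intervention: H = 2U - 2V - 4  [with U=3, V=-1]  = 4; R = H^2 + U  [with H=4, U=3]  = 19; W = -3U - R - 4  [with U=3, R=19]  = -32.
Change = -20 − (-32) = 12.

12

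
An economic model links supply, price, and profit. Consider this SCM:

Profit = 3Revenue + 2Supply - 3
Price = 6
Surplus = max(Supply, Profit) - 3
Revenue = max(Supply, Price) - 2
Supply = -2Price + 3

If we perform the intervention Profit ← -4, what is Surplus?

-7

Intervening sets Profit = -4 and removes its equation (Profit = 3Revenue + 2Supply - 3).
Supply = -2Price + 3  [with Price=6]  = -9
Surplus = max(Supply, Profit) - 3  [with Supply=-9, Profit=-4]  = -7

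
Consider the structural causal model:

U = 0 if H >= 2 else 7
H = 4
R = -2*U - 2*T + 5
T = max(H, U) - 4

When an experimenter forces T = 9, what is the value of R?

The intervention breaks the incoming arrows to T: T = max(H, U) - 4 no longer applies, and T = 9.
U = 0 if H >= 2 else 7  [with H=4]  = 0
R = -2*U - 2*T + 5  [with U=0, T=9]  = -13

-13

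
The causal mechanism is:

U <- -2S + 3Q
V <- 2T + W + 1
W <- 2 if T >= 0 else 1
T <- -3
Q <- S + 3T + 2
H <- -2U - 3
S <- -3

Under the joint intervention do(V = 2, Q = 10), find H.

-75

Under do(V = 2, Q = 10), each intervened variable's structural equation is replaced by its fixed value.
U = -2S + 3Q  [with S=-3, Q=10]  = 36
H = -2U - 3  [with U=36]  = -75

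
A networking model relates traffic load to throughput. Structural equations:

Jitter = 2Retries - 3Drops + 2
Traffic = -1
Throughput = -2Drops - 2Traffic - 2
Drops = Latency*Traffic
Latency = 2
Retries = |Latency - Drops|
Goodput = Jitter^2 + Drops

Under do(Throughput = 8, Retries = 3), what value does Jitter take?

Setting Throughput = 8, Retries = 3 by intervention discards those variables' equations.
Drops = Latency*Traffic  [with Latency=2, Traffic=-1]  = -2
Jitter = 2Retries - 3Drops + 2  [with Retries=3, Drops=-2]  = 14

14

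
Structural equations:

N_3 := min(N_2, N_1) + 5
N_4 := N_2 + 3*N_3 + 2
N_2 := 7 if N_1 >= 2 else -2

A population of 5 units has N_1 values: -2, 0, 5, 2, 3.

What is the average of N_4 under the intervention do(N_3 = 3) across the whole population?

Every unit gets N_3=3 under the intervention. N_4 values become 9, 9, 18, 18, 18; E[N_4|do(N_3=3)] = 14.4.

14.4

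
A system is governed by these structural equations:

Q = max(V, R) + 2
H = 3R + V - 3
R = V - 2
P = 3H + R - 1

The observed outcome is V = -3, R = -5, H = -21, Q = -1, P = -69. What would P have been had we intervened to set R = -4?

do(R=-4) replaces the equation R = V - 2 with the constant R = -4.
H = 3R + V - 3  [with R=-4, V=-3]  = -18
P = 3H + R - 1  [with H=-18, R=-4]  = -59

-59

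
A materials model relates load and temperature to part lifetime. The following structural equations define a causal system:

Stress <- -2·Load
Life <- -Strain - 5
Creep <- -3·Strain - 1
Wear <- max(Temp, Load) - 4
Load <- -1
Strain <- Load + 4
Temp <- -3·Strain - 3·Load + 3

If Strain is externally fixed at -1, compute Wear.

5

The intervention breaks the incoming arrows to Strain: Strain <- Load + 4 no longer applies, and Strain = -1.
Temp = -3·Strain - 3·Load + 3  [with Strain=-1, Load=-1]  = 9
Wear = max(Temp, Load) - 4  [with Temp=9, Load=-1]  = 5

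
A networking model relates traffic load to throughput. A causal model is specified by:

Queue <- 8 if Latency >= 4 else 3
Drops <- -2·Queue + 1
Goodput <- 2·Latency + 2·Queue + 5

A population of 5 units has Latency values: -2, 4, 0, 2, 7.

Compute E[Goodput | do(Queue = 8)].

The intervention sets Queue=8 in all 5 units regardless of Latency. Recomputing Goodput per unit gives 17, 29, 21, 25, 35; average 25.4.

25.4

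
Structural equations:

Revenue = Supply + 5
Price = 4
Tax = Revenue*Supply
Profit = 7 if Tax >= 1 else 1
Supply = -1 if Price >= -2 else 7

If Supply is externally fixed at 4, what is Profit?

do(Supply=4) replaces the equation Supply = -1 if Price >= -2 else 7 with the constant Supply = 4.
Revenue = Supply + 5  [with Supply=4]  = 9
Tax = Revenue*Supply  [with Revenue=9, Supply=4]  = 36
Profit = 7 if Tax >= 1 else 1  [with Tax=36]  = 7

7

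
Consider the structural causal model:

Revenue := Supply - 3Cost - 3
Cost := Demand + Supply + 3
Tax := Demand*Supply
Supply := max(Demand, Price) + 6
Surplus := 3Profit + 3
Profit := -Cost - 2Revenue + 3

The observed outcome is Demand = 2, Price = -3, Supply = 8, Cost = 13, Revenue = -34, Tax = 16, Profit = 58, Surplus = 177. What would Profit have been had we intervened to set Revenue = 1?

Under do(Revenue=1), the mechanism Revenue := Supply - 3Cost - 3 is discarded; Revenue is fixed at 1.
Supply = max(Demand, Price) + 6  [with Demand=2, Price=-3]  = 8
Cost = Demand + Supply + 3  [with Demand=2, Supply=8]  = 13
Profit = -Cost - 2Revenue + 3  [with Cost=13, Revenue=1]  = -12

-12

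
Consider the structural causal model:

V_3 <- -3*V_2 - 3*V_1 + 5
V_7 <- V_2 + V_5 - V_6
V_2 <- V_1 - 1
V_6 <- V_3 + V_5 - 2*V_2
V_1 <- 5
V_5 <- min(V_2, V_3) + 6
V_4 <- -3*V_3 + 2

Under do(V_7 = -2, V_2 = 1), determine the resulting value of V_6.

Under do(V_7 = -2, V_2 = 1), each intervened variable's structural equation is replaced by its fixed value.
V_3 = -3*V_2 - 3*V_1 + 5  [with V_2=1, V_1=5]  = -13
V_5 = min(V_2, V_3) + 6  [with V_2=1, V_3=-13]  = -7
V_6 = V_3 + V_5 - 2*V_2  [with V_3=-13, V_5=-7, V_2=1]  = -22

-22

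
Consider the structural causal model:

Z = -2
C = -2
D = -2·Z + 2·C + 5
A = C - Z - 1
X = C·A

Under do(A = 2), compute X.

Intervening sets A = 2 and removes its equation (A = C - Z - 1).
X = C·A  [with C=-2, A=2]  = -4

-4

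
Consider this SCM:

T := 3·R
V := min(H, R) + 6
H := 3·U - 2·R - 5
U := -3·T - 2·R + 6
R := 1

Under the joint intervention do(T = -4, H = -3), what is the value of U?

16

The joint intervention fixes T = -4, H = -3, removing each variable's own equation.
U = -3·T - 2·R + 6  [with T=-4, R=1]  = 16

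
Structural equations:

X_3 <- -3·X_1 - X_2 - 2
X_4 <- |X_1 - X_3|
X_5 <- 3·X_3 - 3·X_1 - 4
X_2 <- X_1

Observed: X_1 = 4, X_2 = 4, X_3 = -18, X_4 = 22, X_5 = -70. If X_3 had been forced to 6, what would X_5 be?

2

do(X_3=6) replaces the equation X_3 <- -3·X_1 - X_2 - 2 with the constant X_3 = 6.
X_5 = 3·X_3 - 3·X_1 - 4  [with X_3=6, X_1=4]  = 2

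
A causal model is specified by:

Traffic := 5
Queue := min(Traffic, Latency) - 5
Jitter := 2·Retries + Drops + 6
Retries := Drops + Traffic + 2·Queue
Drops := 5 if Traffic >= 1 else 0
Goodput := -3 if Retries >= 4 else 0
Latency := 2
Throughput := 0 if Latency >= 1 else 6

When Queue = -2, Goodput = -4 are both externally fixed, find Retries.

6

The joint intervention fixes Queue = -2, Goodput = -4, removing each variable's own equation.
Drops = 5 if Traffic >= 1 else 0  [with Traffic=5]  = 5
Retries = Drops + Traffic + 2·Queue  [with Drops=5, Traffic=5, Queue=-2]  = 6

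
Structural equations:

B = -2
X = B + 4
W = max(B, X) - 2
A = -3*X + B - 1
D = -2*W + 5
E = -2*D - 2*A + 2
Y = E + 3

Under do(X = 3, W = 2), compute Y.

Under do(X = 3, W = 2), each intervened variable's structural equation is replaced by its fixed value.
A = -3*X + B - 1  [with X=3, B=-2]  = -12
D = -2*W + 5  [with W=2]  = 1
E = -2*D - 2*A + 2  [with D=1, A=-12]  = 24
Y = E + 3  [with E=24]  = 27

27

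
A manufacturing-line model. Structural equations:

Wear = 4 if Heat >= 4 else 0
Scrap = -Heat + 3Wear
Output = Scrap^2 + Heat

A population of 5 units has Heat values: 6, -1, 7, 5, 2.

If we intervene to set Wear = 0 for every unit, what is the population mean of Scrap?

Under do(Wear=0), Wear's equation is replaced by Wear=0 for every unit. Per-unit Scrap: -6, 1, -7, -5, -2. Mean = -3.8.

-3.8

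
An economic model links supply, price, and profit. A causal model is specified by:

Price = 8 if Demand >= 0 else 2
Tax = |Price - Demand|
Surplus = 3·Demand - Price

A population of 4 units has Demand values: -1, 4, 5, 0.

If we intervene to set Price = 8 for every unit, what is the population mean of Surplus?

The intervention sets Price=8 in all 4 units regardless of Demand. Recomputing Surplus per unit gives -11, 4, 7, -8; average -2.

-2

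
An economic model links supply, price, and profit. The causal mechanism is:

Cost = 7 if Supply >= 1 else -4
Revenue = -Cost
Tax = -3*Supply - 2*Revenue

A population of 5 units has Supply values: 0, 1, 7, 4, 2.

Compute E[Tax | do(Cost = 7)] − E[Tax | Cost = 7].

The intervention sets Cost=7 in all 5 units regardless of Supply. Recomputing Tax per unit gives 14, 11, -7, 2, 8; average 5.6.
E[Tax|Cost=7] averages over only the 4 units with Cost=7 (Supply = 1, 7, 4, 2): Tax = 11, -7, 2, 8, mean 3.5.
Difference = 5.6 − 3.5 = 2.1.

2.1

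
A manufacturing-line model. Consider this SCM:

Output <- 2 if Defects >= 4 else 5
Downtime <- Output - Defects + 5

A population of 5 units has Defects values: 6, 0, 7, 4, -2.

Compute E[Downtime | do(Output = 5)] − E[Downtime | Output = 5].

Every unit gets Output=5 under the intervention. Downtime values become 4, 10, 3, 6, 12; E[Downtime|do(Output=5)] = 7.
E[Downtime|Output=5] averages over only the 2 units with Output=5 (Defects = 0, -2): Downtime = 10, 12, mean 11.
Difference = 7 − 11 = -4.

-4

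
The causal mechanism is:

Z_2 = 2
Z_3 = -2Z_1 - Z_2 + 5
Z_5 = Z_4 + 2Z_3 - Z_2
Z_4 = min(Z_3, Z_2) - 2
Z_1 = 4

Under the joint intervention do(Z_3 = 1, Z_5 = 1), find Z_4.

The joint intervention fixes Z_3 = 1, Z_5 = 1, removing each variable's own equation.
Z_4 = min(Z_3, Z_2) - 2  [with Z_3=1, Z_2=2]  = -1

-1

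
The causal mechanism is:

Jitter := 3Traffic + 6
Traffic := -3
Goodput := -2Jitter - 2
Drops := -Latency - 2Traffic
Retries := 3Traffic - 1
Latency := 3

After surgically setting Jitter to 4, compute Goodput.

-10

The intervention breaks the incoming arrows to Jitter: Jitter := 3Traffic + 6 no longer applies, and Jitter = 4.
Goodput = -2Jitter - 2  [with Jitter=4]  = -10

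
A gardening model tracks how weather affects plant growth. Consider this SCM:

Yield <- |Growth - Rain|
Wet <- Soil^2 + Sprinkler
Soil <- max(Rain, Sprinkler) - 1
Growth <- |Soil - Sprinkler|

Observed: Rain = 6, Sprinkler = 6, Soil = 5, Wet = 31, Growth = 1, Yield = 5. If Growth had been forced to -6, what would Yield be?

The intervention breaks the incoming arrows to Growth: Growth <- |Soil - Sprinkler| no longer applies, and Growth = -6.
Yield = |Growth - Rain|  [with Growth=-6, Rain=6]  = 12

12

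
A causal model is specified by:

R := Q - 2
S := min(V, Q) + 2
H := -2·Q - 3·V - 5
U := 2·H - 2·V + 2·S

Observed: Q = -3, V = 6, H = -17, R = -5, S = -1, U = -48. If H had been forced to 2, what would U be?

The intervention breaks the incoming arrows to H: H := -2·Q - 3·V - 5 no longer applies, and H = 2.
S = min(V, Q) + 2  [with V=6, Q=-3]  = -1
U = 2·H - 2·V + 2·S  [with H=2, V=6, S=-1]  = -10

-10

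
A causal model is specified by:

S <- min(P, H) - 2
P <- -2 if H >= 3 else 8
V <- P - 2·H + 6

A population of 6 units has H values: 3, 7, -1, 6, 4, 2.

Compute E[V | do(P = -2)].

Under do(P=-2), P's equation is replaced by P=-2 for every unit. Per-unit V: -2, -10, 6, -8, -4, 0. Mean = -3.

-3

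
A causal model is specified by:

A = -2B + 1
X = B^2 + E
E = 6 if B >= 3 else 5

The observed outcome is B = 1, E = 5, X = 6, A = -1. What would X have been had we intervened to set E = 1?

The intervention breaks the incoming arrows to E: E = 6 if B >= 3 else 5 no longer applies, and E = 1.
X = B^2 + E  [with B=1, E=1]  = 2

2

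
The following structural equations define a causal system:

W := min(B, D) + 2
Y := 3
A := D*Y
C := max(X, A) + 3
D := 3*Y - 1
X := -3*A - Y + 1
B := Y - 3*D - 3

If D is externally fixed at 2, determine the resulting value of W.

-4

do(D=2) replaces the equation D := 3*Y - 1 with the constant D = 2.
B = Y - 3*D - 3  [with Y=3, D=2]  = -6
W = min(B, D) + 2  [with B=-6, D=2]  = -4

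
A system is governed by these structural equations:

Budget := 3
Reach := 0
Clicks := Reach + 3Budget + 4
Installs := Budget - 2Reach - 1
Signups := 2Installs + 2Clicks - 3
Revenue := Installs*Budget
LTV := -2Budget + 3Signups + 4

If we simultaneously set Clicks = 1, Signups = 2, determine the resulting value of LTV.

Under do(Clicks = 1, Signups = 2), each intervened variable's structural equation is replaced by its fixed value.
LTV = -2Budget + 3Signups + 4  [with Budget=3, Signups=2]  = 4

4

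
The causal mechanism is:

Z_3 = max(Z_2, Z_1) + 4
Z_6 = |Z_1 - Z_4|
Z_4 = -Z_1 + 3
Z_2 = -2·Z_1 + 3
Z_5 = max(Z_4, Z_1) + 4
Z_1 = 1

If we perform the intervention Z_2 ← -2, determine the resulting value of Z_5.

6

do(Z_2=-2) replaces the equation Z_2 = -2·Z_1 + 3 with the constant Z_2 = -2.
Since Z_5 is not a descendant of the intervened variable, it is unaffected.
Z_4 = -Z_1 + 3  [with Z_1=1]  = 2
Z_5 = max(Z_4, Z_1) + 4  [with Z_4=2, Z_1=1]  = 6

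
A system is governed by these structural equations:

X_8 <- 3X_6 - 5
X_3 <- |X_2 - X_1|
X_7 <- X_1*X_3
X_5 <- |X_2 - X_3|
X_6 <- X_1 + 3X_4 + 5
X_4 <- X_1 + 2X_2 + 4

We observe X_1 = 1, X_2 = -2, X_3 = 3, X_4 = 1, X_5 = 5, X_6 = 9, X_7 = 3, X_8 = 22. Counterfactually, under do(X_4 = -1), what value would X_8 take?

4

do(X_4=-1) replaces the equation X_4 <- X_1 + 2X_2 + 4 with the constant X_4 = -1.
X_6 = X_1 + 3X_4 + 5  [with X_1=1, X_4=-1]  = 3
X_8 = 3X_6 - 5  [with X_6=3]  = 4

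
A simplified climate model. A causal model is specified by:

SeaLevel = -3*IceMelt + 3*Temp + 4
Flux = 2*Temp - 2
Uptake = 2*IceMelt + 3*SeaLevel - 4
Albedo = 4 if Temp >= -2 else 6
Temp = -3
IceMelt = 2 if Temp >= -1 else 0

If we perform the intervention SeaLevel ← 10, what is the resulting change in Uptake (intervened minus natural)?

45

Under do(SeaLevel=10), the mechanism SeaLevel = -3*IceMelt + 3*Temp + 4 is discarded; SeaLevel is fixed at 10.
IceMelt = 2 if Temp >= -1 else 0  [with Temp=-3]  = 0
Uptake = 2*IceMelt + 3*SeaLevel - 4  [with IceMelt=0, SeaLevel=10]  = 26
Without intervention: IceMelt = 2 if Temp >= -1 else 0  [with Temp=-3]  = 0; SeaLevel = -3*IceMelt + 3*Temp + 4  [with IceMelt=0, Temp=-3]  = -5; Uptake = 2*IceMelt + 3*SeaLevel - 4  [with IceMelt=0, SeaLevel=-5]  = -19.
Change = 26 − (-19) = 45.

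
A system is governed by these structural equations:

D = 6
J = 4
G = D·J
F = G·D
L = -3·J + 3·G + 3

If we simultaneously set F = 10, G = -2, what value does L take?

-15

The joint intervention fixes F = 10, G = -2, removing each variable's own equation.
L = -3·J + 3·G + 3  [with J=4, G=-2]  = -15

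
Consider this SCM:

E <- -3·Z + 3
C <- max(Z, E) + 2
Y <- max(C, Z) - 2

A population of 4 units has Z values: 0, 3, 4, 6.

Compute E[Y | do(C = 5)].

do(C=5) breaks C's dependence on Z. With C=5 fixed, Y across the units is 3, 3, 3, 4, mean 3.25.

3.25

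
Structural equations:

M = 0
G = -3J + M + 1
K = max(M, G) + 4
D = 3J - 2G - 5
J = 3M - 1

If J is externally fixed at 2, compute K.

Under do(J=2), the mechanism J = 3M - 1 is discarded; J is fixed at 2.
G = -3J + M + 1  [with J=2, M=0]  = -5
K = max(M, G) + 4  [with M=0, G=-5]  = 4

4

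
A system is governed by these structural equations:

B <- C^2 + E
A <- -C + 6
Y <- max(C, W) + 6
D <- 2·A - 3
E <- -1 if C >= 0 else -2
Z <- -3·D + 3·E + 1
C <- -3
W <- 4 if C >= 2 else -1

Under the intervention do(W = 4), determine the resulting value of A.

9

do(W=4) replaces the equation W <- 4 if C >= 2 else -1 with the constant W = 4.
No directed path runs from W to A, so A keeps its natural value.
A = -C + 6  [with C=-3]  = 9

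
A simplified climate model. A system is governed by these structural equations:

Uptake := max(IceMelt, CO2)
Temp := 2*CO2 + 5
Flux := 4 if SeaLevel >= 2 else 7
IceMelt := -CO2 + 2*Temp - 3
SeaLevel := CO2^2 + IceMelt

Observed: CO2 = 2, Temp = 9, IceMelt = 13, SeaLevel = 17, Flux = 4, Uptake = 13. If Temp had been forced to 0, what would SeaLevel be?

-1

Under do(Temp=0), the mechanism Temp := 2*CO2 + 5 is discarded; Temp is fixed at 0.
IceMelt = -CO2 + 2*Temp - 3  [with CO2=2, Temp=0]  = -5
SeaLevel = CO2^2 + IceMelt  [with CO2=2, IceMelt=-5]  = -1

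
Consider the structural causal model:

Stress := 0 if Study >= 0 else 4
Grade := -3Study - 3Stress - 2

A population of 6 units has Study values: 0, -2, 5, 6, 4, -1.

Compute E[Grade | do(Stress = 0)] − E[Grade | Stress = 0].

Under do(Stress=0), Stress's equation is replaced by Stress=0 for every unit. Per-unit Grade: -2, 4, -17, -20, -14, 1. Mean = -8.
Observing Stress=0 restricts to units where Stress's equation naturally yields 0: Study ∈ {0, 5, 6, 4}. In that subpopulation Grade = -2, -17, -20, -14, mean -13.25.
Difference = -8 − (-13.25) = 5.25.

5.25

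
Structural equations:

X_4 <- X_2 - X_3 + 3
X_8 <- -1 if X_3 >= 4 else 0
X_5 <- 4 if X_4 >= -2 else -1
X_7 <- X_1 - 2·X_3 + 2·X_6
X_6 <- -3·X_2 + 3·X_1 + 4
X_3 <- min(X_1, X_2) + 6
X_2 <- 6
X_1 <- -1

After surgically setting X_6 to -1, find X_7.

Intervening sets X_6 = -1 and removes its equation (X_6 <- -3·X_2 + 3·X_1 + 4).
X_3 = min(X_1, X_2) + 6  [with X_1=-1, X_2=6]  = 5
X_7 = X_1 - 2·X_3 + 2·X_6  [with X_1=-1, X_3=5, X_6=-1]  = -13

-13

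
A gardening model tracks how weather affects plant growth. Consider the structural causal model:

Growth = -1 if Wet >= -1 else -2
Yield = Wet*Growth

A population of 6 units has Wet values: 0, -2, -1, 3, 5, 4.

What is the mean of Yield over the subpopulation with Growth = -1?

-2.2

Conditioning on Growth=-1 selects the 5 unit(s) with Wet ∈ {0, -1, 3, 5, 4}. Their Yield values: 0, 1, -3, -5, -4. Mean = -2.2.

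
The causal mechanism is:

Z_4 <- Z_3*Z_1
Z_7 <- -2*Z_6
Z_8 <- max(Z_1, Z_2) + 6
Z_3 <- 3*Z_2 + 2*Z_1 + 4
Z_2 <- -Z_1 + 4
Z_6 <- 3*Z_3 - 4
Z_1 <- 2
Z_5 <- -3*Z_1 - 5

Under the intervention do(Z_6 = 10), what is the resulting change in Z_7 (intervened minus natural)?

Intervening sets Z_6 = 10 and removes its equation (Z_6 <- 3*Z_3 - 4).
Z_7 = -2*Z_6  [with Z_6=10]  = -20
Without intervention: Z_2 = -Z_1 + 4  [with Z_1=2]  = 2; Z_3 = 3*Z_2 + 2*Z_1 + 4  [with Z_2=2, Z_1=2]  = 14; Z_6 = 3*Z_3 - 4  [with Z_3=14]  = 38; Z_7 = -2*Z_6  [with Z_6=38]  = -76.
Change = -20 − (-76) = 56.

56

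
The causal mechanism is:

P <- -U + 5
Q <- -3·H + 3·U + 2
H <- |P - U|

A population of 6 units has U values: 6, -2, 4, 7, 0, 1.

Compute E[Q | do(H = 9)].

-17

do(H=9) breaks H's dependence on U. With H=9 fixed, Q across the units is -7, -31, -13, -4, -25, -22, mean -17.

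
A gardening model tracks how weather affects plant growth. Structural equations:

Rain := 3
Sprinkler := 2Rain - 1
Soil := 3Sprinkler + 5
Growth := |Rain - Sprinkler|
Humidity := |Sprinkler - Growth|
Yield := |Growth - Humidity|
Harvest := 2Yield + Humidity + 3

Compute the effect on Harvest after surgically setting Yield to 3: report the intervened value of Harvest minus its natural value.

4

Intervening sets Yield = 3 and removes its equation (Yield := |Growth - Humidity|).
Sprinkler = 2Rain - 1  [with Rain=3]  = 5
Growth = |Rain - Sprinkler|  [with Rain=3, Sprinkler=5]  = 2
Humidity = |Sprinkler - Growth|  [with Sprinkler=5, Growth=2]  = 3
Harvest = 2Yield + Humidity + 3  [with Yield=3, Humidity=3]  = 12
Without intervention: Sprinkler = 2Rain - 1  [with Rain=3]  = 5; Growth = |Rain - Sprinkler|  [with Rain=3, Sprinkler=5]  = 2; Humidity = |Sprinkler - Growth|  [with Sprinkler=5, Growth=2]  = 3; Yield = |Growth - Humidity|  [with Growth=2, Humidity=3]  = 1; Harvest = 2Yield + Humidity + 3  [with Yield=1, Humidity=3]  = 8.
Change = 12 − 8 = 4.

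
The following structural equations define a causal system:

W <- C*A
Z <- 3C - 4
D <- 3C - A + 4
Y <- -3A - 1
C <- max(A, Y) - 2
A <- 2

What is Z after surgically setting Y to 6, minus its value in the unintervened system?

12

do(Y=6) replaces the equation Y <- -3A - 1 with the constant Y = 6.
C = max(A, Y) - 2  [with A=2, Y=6]  = 4
Z = 3C - 4  [with C=4]  = 8
Without intervention: Y = -3A - 1  [with A=2]  = -7; C = max(A, Y) - 2  [with A=2, Y=-7]  = 0; Z = 3C - 4  [with C=0]  = -4.
Change = 8 − (-4) = 12.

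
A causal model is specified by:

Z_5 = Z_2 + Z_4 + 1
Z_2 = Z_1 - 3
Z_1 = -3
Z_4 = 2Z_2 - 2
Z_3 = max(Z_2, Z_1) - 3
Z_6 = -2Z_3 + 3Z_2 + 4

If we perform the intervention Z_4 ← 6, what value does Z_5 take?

Intervening sets Z_4 = 6 and removes its equation (Z_4 = 2Z_2 - 2).
Z_2 = Z_1 - 3  [with Z_1=-3]  = -6
Z_5 = Z_2 + Z_4 + 1  [with Z_2=-6, Z_4=6]  = 1

1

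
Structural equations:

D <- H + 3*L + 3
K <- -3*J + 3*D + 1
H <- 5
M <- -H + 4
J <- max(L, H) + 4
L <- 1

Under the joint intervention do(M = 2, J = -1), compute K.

Under do(M = 2, J = -1), each intervened variable's structural equation is replaced by its fixed value.
D = H + 3*L + 3  [with H=5, L=1]  = 11
K = -3*J + 3*D + 1  [with J=-1, D=11]  = 37

37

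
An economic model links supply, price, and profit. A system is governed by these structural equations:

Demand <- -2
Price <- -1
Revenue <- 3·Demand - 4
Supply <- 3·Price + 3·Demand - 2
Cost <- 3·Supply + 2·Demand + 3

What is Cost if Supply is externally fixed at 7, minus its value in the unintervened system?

The intervention breaks the incoming arrows to Supply: Supply <- 3·Price + 3·Demand - 2 no longer applies, and Supply = 7.
Cost = 3·Supply + 2·Demand + 3  [with Supply=7, Demand=-2]  = 20
Without intervention: Supply = 3·Price + 3·Demand - 2  [with Price=-1, Demand=-2]  = -11; Cost = 3·Supply + 2·Demand + 3  [with Supply=-11, Demand=-2]  = -34.
Change = 20 − (-34) = 54.

54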